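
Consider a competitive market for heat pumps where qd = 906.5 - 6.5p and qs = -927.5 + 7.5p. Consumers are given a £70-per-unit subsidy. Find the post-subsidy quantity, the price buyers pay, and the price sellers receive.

q' = 298.75; buyers pay £93.5; sellers receive £163.5

Pre-subsidy: 906.5 - 6.5p = -927.5 + 7.5p gives p* = 131, q* = 55.
With the rebate, buyers effectively pay pb = ps − 70, where ps is the price sellers receive.
Demand in terms of ps becomes qd = 906.5 − 6.5(ps − 70) = 1361.5 - 6.5ps. Setting this equal to supply: 1361.5 - 6.5ps = -927.5 + 7.5ps, so ps = 163.5.
Buyers pay pb = 163.5 − 70 = 93.5; q' = -927.5 + 7.5·163.5 = 298.75.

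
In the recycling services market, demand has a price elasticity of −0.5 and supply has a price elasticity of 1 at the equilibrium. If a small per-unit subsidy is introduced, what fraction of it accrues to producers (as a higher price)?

Producer share = 1/3

For a small subsidy around the equilibrium, the benefit split depends on the relative slopes, which at a point are proportional to the elasticities.
Buyer share = εs/(εs + |εd|) = 1/(1 + 0.5) = 2/3; seller share = |εd|/(εs + |εd|) = 1/3.
So producers capture 1/3 of the subsidy.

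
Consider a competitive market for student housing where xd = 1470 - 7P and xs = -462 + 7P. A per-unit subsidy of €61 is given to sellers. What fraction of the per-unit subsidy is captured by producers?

Pre-subsidy: 1470 - 7P = -462 + 7P gives P* = 138, x* = 504.
With the subsidy, sellers receive Ps = Pb + 61 for each unit, where Pb is the price buyers pay.
Supply in terms of Pb becomes xs = -462 + 7(Pb + 61) = -35 + 7Pb. Setting this equal to demand: 1470 - 7Pb = -35 + 7Pb, so Pb = 107.5.
Sellers receive Ps = 107.5 + 61 = 168.5; x' = 1470 − 7·107.5 = 717.5.
Buyers' price falls by P* − Pb = 138 − 107.5 = 30.5; sellers' price rises by Ps − P* = 168.5 − 138 = 30.5.
So producers capture 30.5/61 = 0.5 of each unit of subsidy.

Producer share = 0.5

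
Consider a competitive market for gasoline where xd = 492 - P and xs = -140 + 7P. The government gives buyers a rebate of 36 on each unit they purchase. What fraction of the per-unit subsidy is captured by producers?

Producer share = 0.125

Pre-subsidy: 492 - P = -140 + 7P gives P* = 79, x* = 413.
With the rebate, buyers effectively pay Pb = Ps − 36, where Ps is the price sellers receive.
Demand in terms of Ps becomes xd = 492 − 1(Ps − 36) = 528 - Ps. Setting this equal to supply: 528 - Ps = -140 + 7Ps, so Ps = 83.5.
Buyers pay Pb = 83.5 − 36 = 47.5; x' = -140 + 7·83.5 = 444.5.
Buyers' price falls by P* − Pb = 79 − 47.5 = 31.5; sellers' price rises by Ps − P* = 83.5 − 79 = 4.5.
So producers capture 4.5/36 = 0.125 of each unit of subsidy.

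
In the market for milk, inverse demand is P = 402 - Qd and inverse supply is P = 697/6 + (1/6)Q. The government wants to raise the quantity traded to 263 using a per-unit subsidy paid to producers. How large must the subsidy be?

At Q = 263, from the demand curve buyers pay Pb = 402 − 1·263 = 139; from the supply curve sellers need Ps = 697/6 + (1/6)·263 = 160.
The subsidy must fill the gap: s = Ps − Pb = 160 − 139 = 21.

Required subsidy s = 21 per unit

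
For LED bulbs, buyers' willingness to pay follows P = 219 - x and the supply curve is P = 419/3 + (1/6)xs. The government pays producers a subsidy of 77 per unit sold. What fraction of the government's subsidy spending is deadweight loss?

Pre-subsidy: 219 - x = 419/3 + (1/6)x gives x* = 68 and P* = 151.
With the subsidy, sellers receive Ps = Pb + 77 for each unit, where Pb is the price buyers pay.
On the curves, Pb = 219 - x and Ps = 419/3 + (1/6)x; the wedge Ps − Pb = 77 gives 419/3 + (1/6)x − (219 - x) = 77, so x' = 134.
Then Pb = 219 − 1·134 = 85 and Ps = 419/3 + (1/6)·134 = 162.
ΔCS = ½(68 + 134)(151 − 85) = 6666; ΔPS = ½(68 + 134)(162 − 151) = 1111.
Government spending = 77 × 134 = 10318.
DWL = ½ × 77 × (134 − 68) = 2541; fraction = 2541 / 10318 = 33/134.

DWL / government spending = 33/134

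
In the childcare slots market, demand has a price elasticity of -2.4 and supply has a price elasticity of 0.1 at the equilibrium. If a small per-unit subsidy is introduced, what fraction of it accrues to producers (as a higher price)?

Producer share = 0.96

For a small subsidy around the equilibrium, the benefit split depends on the relative slopes, which at a point are proportional to the elasticities.
Buyer share = εs/(εs + |εd|) = 0.1/(0.1 + 2.4) = 0.04; seller share = |εd|/(εs + |εd|) = 0.96.
So producers capture 0.96 of the subsidy.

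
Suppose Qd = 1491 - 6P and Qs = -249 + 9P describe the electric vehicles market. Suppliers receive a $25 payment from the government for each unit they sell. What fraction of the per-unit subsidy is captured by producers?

Producer share = 0.4

Pre-subsidy: 1491 - 6P = -249 + 9P gives P* = 116, Q* = 795.
With the subsidy, sellers receive Ps = Pb + 25 for each unit, where Pb is the price buyers pay.
Supply in terms of Pb becomes Qs = -249 + 9(Pb + 25) = -24 + 9Pb. Setting this equal to demand: 1491 - 6Pb = -24 + 9Pb, so Pb = 101.
Sellers receive Ps = 101 + 25 = 126; Q' = 1491 − 6·101 = 885.
Buyers' price falls by P* − Pb = 116 − 101 = 15; sellers' price rises by Ps − P* = 126 − 116 = 10.
So producers capture 10/25 = 0.4 of each unit of subsidy.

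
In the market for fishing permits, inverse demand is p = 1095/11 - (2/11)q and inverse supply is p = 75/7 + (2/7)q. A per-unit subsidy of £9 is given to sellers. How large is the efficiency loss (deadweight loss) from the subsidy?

Pre-subsidy: 1095/11 - (2/11)q = 75/7 + (2/7)q gives q* = 190 and p* = 65.
With the subsidy, sellers receive ps = pb + 9 for each unit, where pb is the price buyers pay.
On the curves, pb = 1095/11 - (2/11)q and ps = 75/7 + (2/7)q; the wedge ps − pb = 9 gives 75/7 + (2/7)q − (1095/11 - (2/11)q) = 9, so q' = 209.25.
Then pb = 1095/11 − (2/11)·209.25 = 61.5 and ps = 75/7 + (2/7)·209.25 = 70.5.
The subsidy expands output by 209.25 − 190 = 19.25 past the efficient level; on those units the gap between marginal cost and willingness to pay runs from 0 up to 9.
DWL = ½ × 9 × 19.25 = 86.625.

Deadweight loss = £86.625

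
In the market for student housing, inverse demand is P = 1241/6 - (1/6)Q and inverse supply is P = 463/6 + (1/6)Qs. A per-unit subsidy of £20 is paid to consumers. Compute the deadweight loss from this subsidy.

Pre-subsidy: 1241/6 - (1/6)Q = 463/6 + (1/6)Q gives Q* = 389 and P* = 142.
With the rebate, buyers effectively pay Pb = Ps − 20, where Ps is the price sellers receive.
On the curves, Pb = 1241/6 - (1/6)Q and Ps = 463/6 + (1/6)Q; the wedge Ps − Pb = 20 gives 463/6 + (1/6)Q − (1241/6 - (1/6)Q) = 20, so Q' = 449.
Then Pb = 1241/6 − (1/6)·449 = 132 and Ps = 463/6 + (1/6)·449 = 152.
The subsidy expands output by 449 − 389 = 60 past the efficient level; on those units the gap between marginal cost and willingness to pay runs from 0 up to 20.
DWL = ½ × 20 × 60 = 600.

Deadweight loss = £600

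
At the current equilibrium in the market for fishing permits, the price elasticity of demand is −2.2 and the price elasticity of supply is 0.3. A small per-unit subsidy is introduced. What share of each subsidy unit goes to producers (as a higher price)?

Producer share = 0.88

For a small subsidy around the equilibrium, the benefit split depends on the relative slopes, which at a point are proportional to the elasticities.
Buyer share = εs/(εs + |εd|) = 0.3/(0.3 + 2.2) = 0.12; seller share = |εd|/(εs + |εd|) = 0.88.
So producers capture 0.88 of the subsidy.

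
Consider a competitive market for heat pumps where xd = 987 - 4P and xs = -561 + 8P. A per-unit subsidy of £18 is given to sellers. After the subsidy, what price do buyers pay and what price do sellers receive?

Buyers pay £117; sellers receive £135

Pre-subsidy: 987 - 4P = -561 + 8P gives P* = 129, x* = 471.
With the subsidy, sellers receive Ps = Pb + 18 for each unit, where Pb is the price buyers pay.
Supply in terms of Pb becomes xs = -561 + 8(Pb + 18) = -417 + 8Pb. Setting this equal to demand: 987 - 4Pb = -417 + 8Pb, so Pb = 117.
Sellers receive Ps = 117 + 18 = 135; x' = 987 − 4·117 = 519.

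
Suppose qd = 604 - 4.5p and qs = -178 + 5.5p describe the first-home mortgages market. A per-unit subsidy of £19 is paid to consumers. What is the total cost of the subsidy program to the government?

Pre-subsidy: 604 - 4.5p = -178 + 5.5p gives p* = 78.2, q* = 252.1.
With the rebate, buyers effectively pay pb = ps − 19, where ps is the price sellers receive.
Demand in terms of ps becomes qd = 604 − 4.5(ps − 19) = 689.5 - 4.5ps. Setting this equal to supply: 689.5 - 4.5ps = -178 + 5.5ps, so ps = 86.75.
Buyers pay pb = 86.75 − 19 = 67.75; q' = -178 + 5.5·86.75 = 299.125.
Government outlay = subsidy × quantity = 19 × 299.125 = 5683.375.

Government cost = £5683.375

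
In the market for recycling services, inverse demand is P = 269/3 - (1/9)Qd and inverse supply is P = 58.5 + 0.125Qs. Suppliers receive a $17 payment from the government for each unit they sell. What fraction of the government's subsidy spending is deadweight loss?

Pre-subsidy: 269/3 - (1/9)Q = 58.5 + 0.125Q gives Q* = 132 and P* = 75.
With the subsidy, sellers receive Ps = Pb + 17 for each unit, where Pb is the price buyers pay.
On the curves, Pb = 269/3 - (1/9)Q and Ps = 58.5 + 0.125Q; the wedge Ps − Pb = 17 gives 58.5 + 0.125Q − (269/3 - (1/9)Q) = 17, so Q' = 204.
Then Pb = 269/3 − (1/9)·204 = 67 and Ps = 58.5 + 0.125·204 = 84.
ΔCS = ½(132 + 204)(75 − 67) = 1344; ΔPS = ½(132 + 204)(84 − 75) = 1512.
Government spending = 17 × 204 = 3468.
DWL = ½ × 17 × (204 − 132) = 612; fraction = 612 / 3468 = 3/17.

DWL / government spending = 3/17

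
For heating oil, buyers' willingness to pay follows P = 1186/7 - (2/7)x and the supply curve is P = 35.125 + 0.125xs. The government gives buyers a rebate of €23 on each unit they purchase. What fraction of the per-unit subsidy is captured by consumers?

Consumer share = 16/23

Pre-subsidy: 1186/7 - (2/7)x = 35.125 + 0.125x gives x* = 327 and P* = 76.
With the rebate, buyers effectively pay Pb = Ps − 23, where Ps is the price sellers receive.
On the curves, Pb = 1186/7 - (2/7)x and Ps = 35.125 + 0.125x; the wedge Ps − Pb = 23 gives 35.125 + 0.125x − (1186/7 - (2/7)x) = 23, so x' = 383.
Then Pb = 1186/7 − (2/7)·383 = 60 and Ps = 35.125 + 0.125·383 = 83.
Buyers' price falls by P* − Pb = 76 − 60 = 16; sellers' price rises by Ps − P* = 83 − 76 = 7.
So consumers capture 16/23 = 16/23 of each unit of subsidy.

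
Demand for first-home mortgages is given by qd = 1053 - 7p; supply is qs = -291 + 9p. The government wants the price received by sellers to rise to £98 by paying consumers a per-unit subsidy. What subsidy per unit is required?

Required subsidy s = £32 per unit

At a seller price of 98, quantity supplied is -291 + 9·98 = 591.
Buyers absorb 591 only when they pay pb with 1053 − 7·pb = 591, i.e. pb = 66.
s = ps − pb = 98 − 66 = 32.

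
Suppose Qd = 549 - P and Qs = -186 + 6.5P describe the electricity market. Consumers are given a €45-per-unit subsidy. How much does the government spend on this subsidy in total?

Pre-subsidy: 549 - P = -186 + 6.5P gives P* = 98, Q* = 451.
With the rebate, buyers effectively pay Pb = Ps − 45, where Ps is the price sellers receive.
Demand in terms of Ps becomes Qd = 549 − 1(Ps − 45) = 594 - Ps. Setting this equal to supply: 594 - Ps = -186 + 6.5Ps, so Ps = 104.
Buyers pay Pb = 104 − 45 = 59; Q' = -186 + 6.5·104 = 490.
Government outlay = subsidy × quantity = 45 × 490 = 22050.

Government cost = €22050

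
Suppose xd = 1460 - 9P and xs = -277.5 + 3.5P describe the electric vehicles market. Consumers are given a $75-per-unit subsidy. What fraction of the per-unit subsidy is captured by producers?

Producer share = 0.72

Pre-subsidy: 1460 - 9P = -277.5 + 3.5P gives P* = 139, x* = 209.
With the rebate, buyers effectively pay Pb = Ps − 75, where Ps is the price sellers receive.
Demand in terms of Ps becomes xd = 1460 − 9(Ps − 75) = 2135 - 9Ps. Setting this equal to supply: 2135 - 9Ps = -277.5 + 3.5Ps, so Ps = 193.
Buyers pay Pb = 193 − 75 = 118; x' = -277.5 + 3.5·193 = 398.
Buyers' price falls by P* − Pb = 139 − 118 = 21; sellers' price rises by Ps − P* = 193 − 139 = 54.
So producers capture 54/75 = 0.72 of each unit of subsidy.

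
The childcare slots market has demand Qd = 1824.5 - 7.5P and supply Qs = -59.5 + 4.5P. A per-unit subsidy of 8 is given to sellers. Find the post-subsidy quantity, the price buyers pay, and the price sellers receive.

Q' = 669.5; buyers pay 154; sellers receive 162

Pre-subsidy: 1824.5 - 7.5P = -59.5 + 4.5P gives P* = 157, Q* = 647.
With the subsidy, sellers receive Ps = Pb + 8 for each unit, where Pb is the price buyers pay.
Supply in terms of Pb becomes Qs = -59.5 + 4.5(Pb + 8) = -23.5 + 4.5Pb. Setting this equal to demand: 1824.5 - 7.5Pb = -23.5 + 4.5Pb, so Pb = 154.
Sellers receive Ps = 154 + 8 = 162; Q' = 1824.5 − 7.5·154 = 669.5.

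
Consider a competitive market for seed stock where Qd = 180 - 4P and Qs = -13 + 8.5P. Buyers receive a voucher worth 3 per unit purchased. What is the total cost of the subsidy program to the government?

Pre-subsidy: 180 - 4P = -13 + 8.5P gives P* = 15.44, Q* = 118.24.
With the rebate, buyers effectively pay Pb = Ps − 3, where Ps is the price sellers receive.
Demand in terms of Ps becomes Qd = 180 − 4(Ps − 3) = 192 - 4Ps. Setting this equal to supply: 192 - 4Ps = -13 + 8.5Ps, so Ps = 16.4.
Buyers pay Pb = 16.4 − 3 = 13.4; Q' = -13 + 8.5·16.4 = 126.4.
Government outlay = subsidy × quantity = 3 × 126.4 = 379.2.

Government cost = 379.2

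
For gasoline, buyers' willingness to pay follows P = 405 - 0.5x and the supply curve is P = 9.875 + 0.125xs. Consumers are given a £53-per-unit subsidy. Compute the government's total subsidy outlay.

Pre-subsidy: 405 - 0.5x = 9.875 + 0.125x gives x* = 632.2 and P* = 88.9.
With the rebate, buyers effectively pay Pb = Ps − 53, where Ps is the price sellers receive.
On the curves, Pb = 405 - 0.5x and Ps = 9.875 + 0.125x; the wedge Ps − Pb = 53 gives 9.875 + 0.125x − (405 - 0.5x) = 53, so x' = 717.
Then Pb = 405 − 0.5·717 = 46.5 and Ps = 9.875 + 0.125·717 = 99.5.
Government outlay = subsidy × quantity = 53 × 717 = 38001.

Government cost = £38001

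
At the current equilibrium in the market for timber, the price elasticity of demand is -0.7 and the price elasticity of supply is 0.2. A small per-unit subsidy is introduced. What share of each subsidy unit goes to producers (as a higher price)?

Producer share = 7/9

For a small subsidy around the equilibrium, the benefit split depends on the relative slopes, which at a point are proportional to the elasticities.
Buyer share = εs/(εs + |εd|) = 0.2/(0.2 + 0.7) = 2/9; seller share = |εd|/(εs + |εd|) = 7/9.
So producers capture 7/9 of the subsidy.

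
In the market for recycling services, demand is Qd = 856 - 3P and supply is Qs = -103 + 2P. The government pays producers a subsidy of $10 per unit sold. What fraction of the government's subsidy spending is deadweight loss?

DWL / government spending = 30/1463

Pre-subsidy: 856 - 3P = -103 + 2P gives P* = 191.8, Q* = 280.6.
With the subsidy, sellers receive Ps = Pb + 10 for each unit, where Pb is the price buyers pay.
Supply in terms of Pb becomes Qs = -103 + 2(Pb + 10) = -83 + 2Pb. Setting this equal to demand: 856 - 3Pb = -83 + 2Pb, so Pb = 187.8.
Sellers receive Ps = 187.8 + 10 = 197.8; Q' = 856 − 3·187.8 = 292.6.
ΔCS = ½(280.6 + 292.6)(191.8 − 187.8) = 1146.4; ΔPS = ½(280.6 + 292.6)(197.8 − 191.8) = 1719.6.
Government spending = 10 × 292.6 = 2926.
DWL = ½ × 10 × (292.6 − 280.6) = 60; fraction = 60 / 2926 = 30/1463.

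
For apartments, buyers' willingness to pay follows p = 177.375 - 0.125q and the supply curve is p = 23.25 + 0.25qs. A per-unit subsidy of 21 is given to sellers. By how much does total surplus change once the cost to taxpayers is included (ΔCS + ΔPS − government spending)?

Net change in total surplus = -588

Pre-subsidy: 177.375 - 0.125q = 23.25 + 0.25q gives q* = 411 and p* = 126.
With the subsidy, sellers receive ps = pb + 21 for each unit, where pb is the price buyers pay.
On the curves, pb = 177.375 - 0.125q and ps = 23.25 + 0.25q; the wedge ps − pb = 21 gives 23.25 + 0.25q − (177.375 - 0.125q) = 21, so q' = 467.
Then pb = 177.375 − 0.125·467 = 119 and ps = 23.25 + 0.25·467 = 140.
ΔCS = ½(411 + 467)(126 − 119) = 3073; ΔPS = ½(411 + 467)(140 − 126) = 6146.
Government spending = 21 × 467 = 9807.
Net change = 3073 + 6146 − 9807 = -588. The loss equals the DWL triangle ½·21·56.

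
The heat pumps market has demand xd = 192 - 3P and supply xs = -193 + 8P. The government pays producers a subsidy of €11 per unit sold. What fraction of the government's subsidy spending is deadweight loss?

Pre-subsidy: 192 - 3P = -193 + 8P gives P* = 35, x* = 87.
With the subsidy, sellers receive Ps = Pb + 11 for each unit, where Pb is the price buyers pay.
Supply in terms of Pb becomes xs = -193 + 8(Pb + 11) = -105 + 8Pb. Setting this equal to demand: 192 - 3Pb = -105 + 8Pb, so Pb = 27.
Sellers receive Ps = 27 + 11 = 38; x' = 192 − 3·27 = 111.
ΔCS = ½(87 + 111)(35 − 27) = 792; ΔPS = ½(87 + 111)(38 − 35) = 297.
Government spending = 11 × 111 = 1221.
DWL = ½ × 11 × (111 − 87) = 132; fraction = 132 / 1221 = 4/37.

DWL / government spending = 4/37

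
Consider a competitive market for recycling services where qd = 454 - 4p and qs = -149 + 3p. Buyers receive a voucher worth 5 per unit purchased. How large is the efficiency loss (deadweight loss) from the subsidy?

Deadweight loss = 150/7

Pre-subsidy: 454 - 4p = -149 + 3p gives p* = 603/7, q* = 766/7.
With the rebate, buyers effectively pay pb = ps − 5, where ps is the price sellers receive.
Demand in terms of ps becomes qd = 454 − 4(ps − 5) = 474 - 4ps. Setting this equal to supply: 474 - 4ps = -149 + 3ps, so ps = 89.
Buyers pay pb = 89 − 5 = 84; q' = -149 + 3·89 = 118.
The subsidy expands output by 118 − 766/7 = 60/7 past the efficient level; on those units the gap between marginal cost and willingness to pay runs from 0 up to 5.
DWL = ½ × 5 × 60/7 = 150/7.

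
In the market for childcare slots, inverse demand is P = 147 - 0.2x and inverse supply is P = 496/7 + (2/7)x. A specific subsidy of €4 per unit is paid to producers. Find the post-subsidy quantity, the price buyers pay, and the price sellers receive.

x' = 165; buyers pay €114; sellers receive €118

Pre-subsidy: 147 - 0.2x = 496/7 + (2/7)x gives x* = 2665/17 and P* = 1966/17.
With the subsidy, sellers receive Ps = Pb + 4 for each unit, where Pb is the price buyers pay.
On the curves, Pb = 147 - 0.2x and Ps = 496/7 + (2/7)x; the wedge Ps − Pb = 4 gives 496/7 + (2/7)x − (147 - 0.2x) = 4, so x' = 165.
Then Pb = 147 − 0.2·165 = 114 and Ps = 496/7 + (2/7)·165 = 118.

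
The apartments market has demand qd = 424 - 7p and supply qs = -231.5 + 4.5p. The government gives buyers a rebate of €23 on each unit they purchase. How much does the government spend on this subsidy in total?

Pre-subsidy: 424 - 7p = -231.5 + 4.5p gives p* = 57, q* = 25.
With the rebate, buyers effectively pay pb = ps − 23, where ps is the price sellers receive.
Demand in terms of ps becomes qd = 424 − 7(ps − 23) = 585 - 7ps. Setting this equal to supply: 585 - 7ps = -231.5 + 4.5ps, so ps = 71.
Buyers pay pb = 71 − 23 = 48; q' = -231.5 + 4.5·71 = 88.
Government outlay = subsidy × quantity = 23 × 88 = 2024.

Government cost = €2024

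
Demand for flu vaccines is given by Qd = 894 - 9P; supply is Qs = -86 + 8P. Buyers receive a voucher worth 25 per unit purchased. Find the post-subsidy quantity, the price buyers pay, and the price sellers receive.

Q' = 8178/17; buyers pay 780/17; sellers receive 1205/17

Pre-subsidy: 894 - 9P = -86 + 8P gives P* = 980/17, Q* = 6378/17.
With the rebate, buyers effectively pay Pb = Ps − 25, where Ps is the price sellers receive.
Demand in terms of Ps becomes Qd = 894 − 9(Ps − 25) = 1119 - 9Ps. Setting this equal to supply: 1119 - 9Ps = -86 + 8Ps, so Ps = 1205/17.
Buyers pay Pb = 1205/17 − 25 = 780/17; Q' = -86 + 8·(1205/17) = 8178/17.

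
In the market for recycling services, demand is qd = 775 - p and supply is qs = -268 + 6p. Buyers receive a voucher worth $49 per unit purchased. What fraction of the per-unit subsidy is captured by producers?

Producer share = 1/7

Pre-subsidy: 775 - p = -268 + 6p gives p* = 149, q* = 626.
With the rebate, buyers effectively pay pb = ps − 49, where ps is the price sellers receive.
Demand in terms of ps becomes qd = 775 − 1(ps − 49) = 824 - ps. Setting this equal to supply: 824 - ps = -268 + 6ps, so ps = 156.
Buyers pay pb = 156 − 49 = 107; q' = -268 + 6·156 = 668.
Buyers' price falls by p* − pb = 149 − 107 = 42; sellers' price rises by ps − p* = 156 − 149 = 7.
So producers capture 7/49 = 1/7 of each unit of subsidy.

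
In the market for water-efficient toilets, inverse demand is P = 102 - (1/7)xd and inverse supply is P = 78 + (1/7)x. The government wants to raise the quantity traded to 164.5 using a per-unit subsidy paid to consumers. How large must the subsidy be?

Required subsidy s = 23 per unit

At x = 164.5, from the demand curve buyers pay Pb = 102 − (1/7)·164.5 = 78.5; from the supply curve sellers need Ps = 78 + (1/7)·164.5 = 101.5.
The subsidy must fill the gap: s = Ps − Pb = 101.5 − 78.5 = 23.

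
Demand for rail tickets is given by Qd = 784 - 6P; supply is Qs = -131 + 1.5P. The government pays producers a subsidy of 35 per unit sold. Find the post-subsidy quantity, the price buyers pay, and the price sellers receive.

Q' = 94; buyers pay 115; sellers receive 150

Pre-subsidy: 784 - 6P = -131 + 1.5P gives P* = 122, Q* = 52.
With the subsidy, sellers receive Ps = Pb + 35 for each unit, where Pb is the price buyers pay.
Supply in terms of Pb becomes Qs = -131 + 1.5(Pb + 35) = -78.5 + 1.5Pb. Setting this equal to demand: 784 - 6Pb = -78.5 + 1.5Pb, so Pb = 115.
Sellers receive Ps = 115 + 35 = 150; Q' = 784 − 6·115 = 94.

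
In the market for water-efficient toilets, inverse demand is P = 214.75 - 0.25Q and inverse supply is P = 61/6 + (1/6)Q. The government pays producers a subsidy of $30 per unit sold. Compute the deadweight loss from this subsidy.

Deadweight loss = $1080

Pre-subsidy: 214.75 - 0.25Q = 61/6 + (1/6)Q gives Q* = 491 and P* = 92.
With the subsidy, sellers receive Ps = Pb + 30 for each unit, where Pb is the price buyers pay.
On the curves, Pb = 214.75 - 0.25Q and Ps = 61/6 + (1/6)Q; the wedge Ps − Pb = 30 gives 61/6 + (1/6)Q − (214.75 - 0.25Q) = 30, so Q' = 563.
Then Pb = 214.75 − 0.25·563 = 74 and Ps = 61/6 + (1/6)·563 = 104.
The subsidy expands output by 563 − 491 = 72 past the efficient level; on those units the gap between marginal cost and willingness to pay runs from 0 up to 30.
DWL = ½ × 30 × 72 = 1080.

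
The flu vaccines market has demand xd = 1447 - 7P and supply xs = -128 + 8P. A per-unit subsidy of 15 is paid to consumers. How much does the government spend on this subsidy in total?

Pre-subsidy: 1447 - 7P = -128 + 8P gives P* = 105, x* = 712.
With the rebate, buyers effectively pay Pb = Ps − 15, where Ps is the price sellers receive.
Demand in terms of Ps becomes xd = 1447 − 7(Ps − 15) = 1552 - 7Ps. Setting this equal to supply: 1552 - 7Ps = -128 + 8Ps, so Ps = 112.
Buyers pay Pb = 112 − 15 = 97; x' = -128 + 8·112 = 768.
Government outlay = subsidy × quantity = 15 × 768 = 11520.

Government cost = 11520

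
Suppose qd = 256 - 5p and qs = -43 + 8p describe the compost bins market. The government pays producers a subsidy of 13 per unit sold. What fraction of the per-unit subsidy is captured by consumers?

Pre-subsidy: 256 - 5p = -43 + 8p gives p* = 23, q* = 141.
With the subsidy, sellers receive ps = pb + 13 for each unit, where pb is the price buyers pay.
Supply in terms of pb becomes qs = -43 + 8(pb + 13) = 61 + 8pb. Setting this equal to demand: 256 - 5pb = 61 + 8pb, so pb = 15.
Sellers receive ps = 15 + 13 = 28; q' = 256 − 5·15 = 181.
Buyers' price falls by p* − pb = 23 − 15 = 8; sellers' price rises by ps − p* = 28 − 23 = 5.
So consumers capture 8/13 = 8/13 of each unit of subsidy.

Consumer share = 8/13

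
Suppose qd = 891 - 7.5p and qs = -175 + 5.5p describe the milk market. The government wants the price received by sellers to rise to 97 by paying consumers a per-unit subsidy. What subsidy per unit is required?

At a seller price of 97, quantity supplied is -175 + 5.5·97 = 358.5.
Buyers absorb 358.5 only when they pay pb with 891 − 7.5·pb = 358.5, i.e. pb = 71.
s = ps − pb = 97 − 71 = 26.

Required subsidy s = 26 per unit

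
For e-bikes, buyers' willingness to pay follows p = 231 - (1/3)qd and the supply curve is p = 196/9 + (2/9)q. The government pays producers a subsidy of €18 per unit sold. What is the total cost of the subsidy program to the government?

Pre-subsidy: 231 - (1/3)q = 196/9 + (2/9)q gives q* = 376.6 and p* = 1582/15.
With the subsidy, sellers receive ps = pb + 18 for each unit, where pb is the price buyers pay.
On the curves, pb = 231 - (1/3)q and ps = 196/9 + (2/9)q; the wedge ps − pb = 18 gives 196/9 + (2/9)q − (231 - (1/3)q) = 18, so q' = 409.
Then pb = 231 − (1/3)·409 = 284/3 and ps = 196/9 + (2/9)·409 = 338/3.
Government outlay = subsidy × quantity = 18 × 409 = 7362.

Government cost = €7362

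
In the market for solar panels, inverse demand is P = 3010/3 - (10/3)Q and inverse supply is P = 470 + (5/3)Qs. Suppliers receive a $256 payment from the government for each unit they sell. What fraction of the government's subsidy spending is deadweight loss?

DWL / government spending = 6/37

Pre-subsidy: 3010/3 - (10/3)Q = 470 + (5/3)Q gives Q* = 320/3 and P* = 5830/9.
With the subsidy, sellers receive Ps = Pb + 256 for each unit, where Pb is the price buyers pay.
On the curves, Pb = 3010/3 - (10/3)Q and Ps = 470 + (5/3)Q; the wedge Ps − Pb = 256 gives 470 + (5/3)Q − (3010/3 - (10/3)Q) = 256, so Q' = 2368/15.
Then Pb = 3010/3 − (10/3)·(2368/15) = 4294/9 and Ps = 470 + (5/3)·(2368/15) = 6598/9.
ΔCS = ½(320/3 + 2368/15)(5830/9 − 4294/9) = 1015808/45; ΔPS = ½(320/3 + 2368/15)(6598/9 − 5830/9) = 507904/45.
Government spending = 256 × 2368/15 = 606208/15.
DWL = ½ × 256 × (2368/15 − 320/3) = 6553.6; fraction = 6553.6 / (606208/15) = 6/37.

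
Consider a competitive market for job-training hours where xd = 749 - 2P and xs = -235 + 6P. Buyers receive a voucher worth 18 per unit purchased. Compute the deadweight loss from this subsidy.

Pre-subsidy: 749 - 2P = -235 + 6P gives P* = 123, x* = 503.
With the rebate, buyers effectively pay Pb = Ps − 18, where Ps is the price sellers receive.
Demand in terms of Ps becomes xd = 749 − 2(Ps − 18) = 785 - 2Ps. Setting this equal to supply: 785 - 2Ps = -235 + 6Ps, so Ps = 127.5.
Buyers pay Pb = 127.5 − 18 = 109.5; x' = -235 + 6·127.5 = 530.
The subsidy expands output by 530 − 503 = 27 past the efficient level; on those units the gap between marginal cost and willingness to pay runs from 0 up to 18.
DWL = ½ × 18 × 27 = 243.

Deadweight loss = 243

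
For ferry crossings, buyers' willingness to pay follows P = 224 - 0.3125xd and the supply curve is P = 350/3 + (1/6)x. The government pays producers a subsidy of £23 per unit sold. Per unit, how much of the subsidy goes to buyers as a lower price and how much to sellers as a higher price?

Pre-subsidy: 224 - 0.3125x = 350/3 + (1/6)x gives x* = 224 and P* = 154.
With the subsidy, sellers receive Ps = Pb + 23 for each unit, where Pb is the price buyers pay.
On the curves, Pb = 224 - 0.3125x and Ps = 350/3 + (1/6)x; the wedge Ps − Pb = 23 gives 350/3 + (1/6)x − (224 - 0.3125x) = 23, so x' = 272.
Then Pb = 224 − 0.3125·272 = 139 and Ps = 350/3 + (1/6)·272 = 162.
Buyers' price falls by P* − Pb = 154 − 139 = 15; sellers' price rises by Ps − P* = 162 − 154 = 8.

Buyers gain £15 per unit; sellers gain £8 per unit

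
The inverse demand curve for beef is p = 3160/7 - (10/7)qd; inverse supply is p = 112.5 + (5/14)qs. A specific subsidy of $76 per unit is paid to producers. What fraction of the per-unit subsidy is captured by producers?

Producer share = 0.2

Pre-subsidy: 3160/7 - (10/7)q = 112.5 + (5/14)q gives q* = 189.8 and p* = 1262/7.
With the subsidy, sellers receive ps = pb + 76 for each unit, where pb is the price buyers pay.
On the curves, pb = 3160/7 - (10/7)q and ps = 112.5 + (5/14)q; the wedge ps − pb = 76 gives 112.5 + (5/14)q − (3160/7 - (10/7)q) = 76, so q' = 232.36.
Then pb = 3160/7 − (10/7)·232.36 = 4182/35 and ps = 112.5 + (5/14)·232.36 = 6842/35.
Buyers' price falls by p* − pb = 1262/7 − 4182/35 = 60.8; sellers' price rises by ps − p* = 6842/35 − 1262/7 = 15.2.
So producers capture 15.2/76 = 0.2 of each unit of subsidy.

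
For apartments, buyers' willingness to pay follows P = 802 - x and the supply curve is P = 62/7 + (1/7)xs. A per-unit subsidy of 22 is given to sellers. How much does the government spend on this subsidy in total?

Government cost = 15691.5

Pre-subsidy: 802 - x = 62/7 + (1/7)x gives x* = 694 and P* = 108.
With the subsidy, sellers receive Ps = Pb + 22 for each unit, where Pb is the price buyers pay.
On the curves, Pb = 802 - x and Ps = 62/7 + (1/7)x; the wedge Ps − Pb = 22 gives 62/7 + (1/7)x − (802 - x) = 22, so x' = 713.25.
Then Pb = 802 − 1·713.25 = 88.75 and Ps = 62/7 + (1/7)·713.25 = 110.75.
Government outlay = subsidy × quantity = 22 × 713.25 = 15691.5.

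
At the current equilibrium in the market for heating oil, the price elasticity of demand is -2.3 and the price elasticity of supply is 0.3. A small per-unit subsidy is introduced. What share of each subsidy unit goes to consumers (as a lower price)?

For a small subsidy around the equilibrium, the benefit split depends on the relative slopes, which at a point are proportional to the elasticities.
Buyer share = εs/(εs + |εd|) = 0.3/(0.3 + 2.3) = 3/26; seller share = |εd|/(εs + |εd|) = 23/26.

Consumer share = 3/26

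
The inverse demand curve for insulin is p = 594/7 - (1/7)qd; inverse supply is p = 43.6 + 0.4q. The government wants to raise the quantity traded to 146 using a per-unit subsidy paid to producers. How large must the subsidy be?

At q = 146, from the demand curve buyers pay pb = 594/7 − (1/7)·146 = 64; from the supply curve sellers need ps = 43.6 + 0.4·146 = 102.
The subsidy must fill the gap: s = ps − pb = 102 − 64 = 38.

Required subsidy s = 38 per unit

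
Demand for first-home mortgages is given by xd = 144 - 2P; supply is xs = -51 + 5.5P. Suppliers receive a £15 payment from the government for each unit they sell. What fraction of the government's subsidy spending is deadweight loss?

Pre-subsidy: 144 - 2P = -51 + 5.5P gives P* = 26, x* = 92.
With the subsidy, sellers receive Ps = Pb + 15 for each unit, where Pb is the price buyers pay.
Supply in terms of Pb becomes xs = -51 + 5.5(Pb + 15) = 31.5 + 5.5Pb. Setting this equal to demand: 144 - 2Pb = 31.5 + 5.5Pb, so Pb = 15.
Sellers receive Ps = 15 + 15 = 30; x' = 144 − 2·15 = 114.
ΔCS = ½(92 + 114)(26 − 15) = 1133; ΔPS = ½(92 + 114)(30 − 26) = 412.
Government spending = 15 × 114 = 1710.
DWL = ½ × 15 × (114 − 92) = 165; fraction = 165 / 1710 = 11/114.

DWL / government spending = 11/114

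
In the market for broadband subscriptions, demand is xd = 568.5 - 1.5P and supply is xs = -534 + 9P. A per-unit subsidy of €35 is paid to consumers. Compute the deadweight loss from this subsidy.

Pre-subsidy: 568.5 - 1.5P = -534 + 9P gives P* = 105, x* = 411.
With the rebate, buyers effectively pay Pb = Ps − 35, where Ps is the price sellers receive.
Demand in terms of Ps becomes xd = 568.5 − 1.5(Ps − 35) = 621 - 1.5Ps. Setting this equal to supply: 621 - 1.5Ps = -534 + 9Ps, so Ps = 110.
Buyers pay Pb = 110 − 35 = 75; x' = -534 + 9·110 = 456.
The subsidy expands output by 456 − 411 = 45 past the efficient level; on those units the gap between marginal cost and willingness to pay runs from 0 up to 35.
DWL = ½ × 35 × 45 = 787.5.

Deadweight loss = €787.5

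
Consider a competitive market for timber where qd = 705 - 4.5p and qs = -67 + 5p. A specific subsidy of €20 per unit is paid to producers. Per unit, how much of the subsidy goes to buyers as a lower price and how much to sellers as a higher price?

Pre-subsidy: 705 - 4.5p = -67 + 5p gives p* = 1544/19, q* = 6447/19.
With the subsidy, sellers receive ps = pb + 20 for each unit, where pb is the price buyers pay.
Supply in terms of pb becomes qs = -67 + 5(pb + 20) = 33 + 5pb. Setting this equal to demand: 705 - 4.5pb = 33 + 5pb, so pb = 1344/19.
Sellers receive ps = 1344/19 + 20 = 1724/19; q' = 705 − 4.5·(1344/19) = 7347/19.
Buyers' price falls by p* − pb = 1544/19 − 1344/19 = 200/19; sellers' price rises by ps − p* = 1724/19 − 1544/19 = 180/19.

Buyers gain 200/19 per unit; sellers gain 180/19 per unit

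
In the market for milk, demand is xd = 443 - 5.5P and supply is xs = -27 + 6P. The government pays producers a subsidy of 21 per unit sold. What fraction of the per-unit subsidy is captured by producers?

Pre-subsidy: 443 - 5.5P = -27 + 6P gives P* = 940/23, x* = 5019/23.
With the subsidy, sellers receive Ps = Pb + 21 for each unit, where Pb is the price buyers pay.
Supply in terms of Pb becomes xs = -27 + 6(Pb + 21) = 99 + 6Pb. Setting this equal to demand: 443 - 5.5Pb = 99 + 6Pb, so Pb = 688/23.
Sellers receive Ps = 688/23 + 21 = 1171/23; x' = 443 − 5.5·(688/23) = 6405/23.
Buyers' price falls by P* − Pb = 940/23 − 688/23 = 252/23; sellers' price rises by Ps − P* = 1171/23 − 940/23 = 231/23.
So producers capture (231/23)/21 = 11/23 of each unit of subsidy.

Producer share = 11/23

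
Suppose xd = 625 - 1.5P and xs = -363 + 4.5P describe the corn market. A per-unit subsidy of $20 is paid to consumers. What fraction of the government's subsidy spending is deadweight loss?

Pre-subsidy: 625 - 1.5P = -363 + 4.5P gives P* = 494/3, x* = 378.
With the rebate, buyers effectively pay Pb = Ps − 20, where Ps is the price sellers receive.
Demand in terms of Ps becomes xd = 625 − 1.5(Ps − 20) = 655 - 1.5Ps. Setting this equal to supply: 655 - 1.5Ps = -363 + 4.5Ps, so Ps = 509/3.
Buyers pay Pb = 509/3 − 20 = 449/3; x' = -363 + 4.5·(509/3) = 400.5.
ΔCS = ½(378 + 400.5)(494/3 − 449/3) = 5838.75; ΔPS = ½(378 + 400.5)(509/3 − 494/3) = 1946.25.
Government spending = 20 × 400.5 = 8010.
DWL = ½ × 20 × (400.5 − 378) = 225; fraction = 225 / 8010 = 5/178.

DWL / government spending = 5/178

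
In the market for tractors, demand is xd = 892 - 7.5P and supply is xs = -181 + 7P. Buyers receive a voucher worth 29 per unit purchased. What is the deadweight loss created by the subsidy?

Deadweight loss = 1522.5

Pre-subsidy: 892 - 7.5P = -181 + 7P gives P* = 74, x* = 337.
With the rebate, buyers effectively pay Pb = Ps − 29, where Ps is the price sellers receive.
Demand in terms of Ps becomes xd = 892 − 7.5(Ps − 29) = 1109.5 - 7.5Ps. Setting this equal to supply: 1109.5 - 7.5Ps = -181 + 7Ps, so Ps = 89.
Buyers pay Pb = 89 − 29 = 60; x' = -181 + 7·89 = 442.
The subsidy expands output by 442 − 337 = 105 past the efficient level; on those units the gap between marginal cost and willingness to pay runs from 0 up to 29.
DWL = ½ × 29 × 105 = 1522.5.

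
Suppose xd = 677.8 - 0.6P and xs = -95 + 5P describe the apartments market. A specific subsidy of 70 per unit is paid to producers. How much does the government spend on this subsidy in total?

Pre-subsidy: 677.8 - 0.6P = -95 + 5P gives P* = 138, x* = 595.
With the subsidy, sellers receive Ps = Pb + 70 for each unit, where Pb is the price buyers pay.
Supply in terms of Pb becomes xs = -95 + 5(Pb + 70) = 255 + 5Pb. Setting this equal to demand: 677.8 - 0.6Pb = 255 + 5Pb, so Pb = 75.5.
Sellers receive Ps = 75.5 + 70 = 145.5; x' = 677.8 − 0.6·75.5 = 632.5.
Government outlay = subsidy × quantity = 70 × 632.5 = 44275.

Government cost = 44275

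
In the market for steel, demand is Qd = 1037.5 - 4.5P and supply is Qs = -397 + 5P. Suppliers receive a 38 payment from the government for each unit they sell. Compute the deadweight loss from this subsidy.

Pre-subsidy: 1037.5 - 4.5P = -397 + 5P gives P* = 151, Q* = 358.
With the subsidy, sellers receive Ps = Pb + 38 for each unit, where Pb is the price buyers pay.
Supply in terms of Pb becomes Qs = -397 + 5(Pb + 38) = -207 + 5Pb. Setting this equal to demand: 1037.5 - 4.5Pb = -207 + 5Pb, so Pb = 131.
Sellers receive Ps = 131 + 38 = 169; Q' = 1037.5 − 4.5·131 = 448.
The subsidy expands output by 448 − 358 = 90 past the efficient level; on those units the gap between marginal cost and willingness to pay runs from 0 up to 38.
DWL = ½ × 38 × 90 = 1710.

Deadweight loss = 1710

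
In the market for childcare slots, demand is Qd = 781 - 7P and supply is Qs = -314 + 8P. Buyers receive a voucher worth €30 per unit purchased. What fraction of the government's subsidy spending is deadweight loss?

DWL / government spending = 28/191

Pre-subsidy: 781 - 7P = -314 + 8P gives P* = 73, Q* = 270.
With the rebate, buyers effectively pay Pb = Ps − 30, where Ps is the price sellers receive.
Demand in terms of Ps becomes Qd = 781 − 7(Ps − 30) = 991 - 7Ps. Setting this equal to supply: 991 - 7Ps = -314 + 8Ps, so Ps = 87.
Buyers pay Pb = 87 − 30 = 57; Q' = -314 + 8·87 = 382.
ΔCS = ½(270 + 382)(73 − 57) = 5216; ΔPS = ½(270 + 382)(87 − 73) = 4564.
Government spending = 30 × 382 = 11460.
DWL = ½ × 30 × (382 − 270) = 1680; fraction = 1680 / 11460 = 28/191.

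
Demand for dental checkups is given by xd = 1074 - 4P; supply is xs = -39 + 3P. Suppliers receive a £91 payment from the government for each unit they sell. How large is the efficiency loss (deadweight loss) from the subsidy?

Deadweight loss = £7098

Pre-subsidy: 1074 - 4P = -39 + 3P gives P* = 159, x* = 438.
With the subsidy, sellers receive Ps = Pb + 91 for each unit, where Pb is the price buyers pay.
Supply in terms of Pb becomes xs = -39 + 3(Pb + 91) = 234 + 3Pb. Setting this equal to demand: 1074 - 4Pb = 234 + 3Pb, so Pb = 120.
Sellers receive Ps = 120 + 91 = 211; x' = 1074 − 4·120 = 594.
The subsidy expands output by 594 − 438 = 156 past the efficient level; on those units the gap between marginal cost and willingness to pay runs from 0 up to 91.
DWL = ½ × 91 × 156 = 7098.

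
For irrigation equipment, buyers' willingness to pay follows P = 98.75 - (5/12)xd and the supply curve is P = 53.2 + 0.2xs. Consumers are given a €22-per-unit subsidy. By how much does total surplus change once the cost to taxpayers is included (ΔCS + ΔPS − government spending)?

Pre-subsidy: 98.75 - (5/12)x = 53.2 + 0.2x gives x* = 2733/37 and P* = 2515/37.
With the rebate, buyers effectively pay Pb = Ps − 22, where Ps is the price sellers receive.
On the curves, Pb = 98.75 - (5/12)x and Ps = 53.2 + 0.2x; the wedge Ps − Pb = 22 gives 53.2 + 0.2x − (98.75 - (5/12)x) = 22, so x' = 4053/37.
Then Pb = 98.75 − (5/12)·(4053/37) = 1965/37 and Ps = 53.2 + 0.2·(4053/37) = 2779/37.
ΔCS = ½(2733/37 + 4053/37)(2515/37 − 1965/37) = 1866150/1369; ΔPS = ½(2733/37 + 4053/37)(2779/37 − 2515/37) = 895752/1369.
Government spending = 22 × 4053/37 = 89166/37.
Net change = 1866150/1369 + 895752/1369 − 89166/37 = -14520/37. The loss equals the DWL triangle ½·22·1320/37.

Net change in total surplus = -14520/37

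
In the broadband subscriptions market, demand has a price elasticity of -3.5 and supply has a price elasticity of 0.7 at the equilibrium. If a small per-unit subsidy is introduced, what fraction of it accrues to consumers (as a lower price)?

For a small subsidy around the equilibrium, the benefit split depends on the relative slopes, which at a point are proportional to the elasticities.
Buyer share = εs/(εs + |εd|) = 0.7/(0.7 + 3.5) = 1/6; seller share = |εd|/(εs + |εd|) = 5/6.

Consumer share = 1/6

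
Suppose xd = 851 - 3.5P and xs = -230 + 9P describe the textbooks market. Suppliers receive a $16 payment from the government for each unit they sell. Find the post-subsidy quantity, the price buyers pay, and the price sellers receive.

x' = 588.64; buyers pay $74.96; sellers receive $90.96

Pre-subsidy: 851 - 3.5P = -230 + 9P gives P* = 86.48, x* = 548.32.
With the subsidy, sellers receive Ps = Pb + 16 for each unit, where Pb is the price buyers pay.
Supply in terms of Pb becomes xs = -230 + 9(Pb + 16) = -86 + 9Pb. Setting this equal to demand: 851 - 3.5Pb = -86 + 9Pb, so Pb = 74.96.
Sellers receive Ps = 74.96 + 16 = 90.96; x' = 851 − 3.5·74.96 = 588.64.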